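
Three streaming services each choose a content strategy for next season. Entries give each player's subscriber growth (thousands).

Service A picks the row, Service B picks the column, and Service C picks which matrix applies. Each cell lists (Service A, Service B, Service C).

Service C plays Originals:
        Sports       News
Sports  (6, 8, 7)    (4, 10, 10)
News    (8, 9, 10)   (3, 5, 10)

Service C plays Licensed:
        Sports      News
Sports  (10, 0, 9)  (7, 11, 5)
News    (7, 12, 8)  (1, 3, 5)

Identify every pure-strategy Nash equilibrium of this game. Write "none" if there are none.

The pure Nash equilibria are (Sports, News, Originals), (News, Sports, Originals).

(Sports, Sports, Originals): Service A can switch to News (6 → 8). Not NE.
(Sports, Sports, Licensed): Service B can switch to News (0 → 11). Not NE.
(Sports, News, Originals): Service A gets 4, best alternative 3; Service B gets 10, best alternative 8; Service C gets 10, best alternative 5. No profitable deviation — NE.
(Sports, News, Licensed): Service C can switch to Originals (5 → 10). Not NE.
(News, Sports, Originals): Service A gets 8, best alternative 6; Service B gets 9, best alternative 5; Service C gets 10, best alternative 8. No profitable deviation — NE.
(News, Sports, Licensed): Service A can switch to Sports (7 → 10). Not NE.
(News, News, Originals): Service A can switch to Sports (3 → 4). Not NE.
(News, News, Licensed): Service A can switch to Sports (1 → 7). Not NE.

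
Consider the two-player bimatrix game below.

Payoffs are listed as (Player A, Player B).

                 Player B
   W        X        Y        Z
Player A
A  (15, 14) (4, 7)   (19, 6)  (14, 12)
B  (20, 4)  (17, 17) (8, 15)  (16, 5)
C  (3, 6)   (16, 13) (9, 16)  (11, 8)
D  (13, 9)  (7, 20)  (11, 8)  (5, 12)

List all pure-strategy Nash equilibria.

Check each profile: it is a Nash equilibrium iff no player can strictly gain by switching unilaterally.
(A, W): Player A can switch to B (15 → 20). Not NE.
(A, X): Player A can switch to B (4 → 17). Not NE.
(A, Y): Player B can switch to W (6 → 14). Not NE.
(A, Z): Player A can switch to B (14 → 16). Not NE.
(B, W): Player B can switch to X (4 → 17). Not NE.
(B, X): Player A gets 17, best alternative 16; Player B gets 17, best alternative 15. No profitable deviation — NE.
(B, Y): Player A can switch to A (8 → 19). Not NE.
(B, Z): Player B can switch to X (5 → 17). Not NE.
(C, W): Player A can switch to A (3 → 15). Not NE.
(C, X): Player A can switch to B (16 → 17). Not NE.
(C, Y): Player A can switch to A (9 → 19). Not NE.
(The remaining 5 profiles each have a profitable deviation by the same check.)

The unique pure-strategy Nash equilibrium is (B, X).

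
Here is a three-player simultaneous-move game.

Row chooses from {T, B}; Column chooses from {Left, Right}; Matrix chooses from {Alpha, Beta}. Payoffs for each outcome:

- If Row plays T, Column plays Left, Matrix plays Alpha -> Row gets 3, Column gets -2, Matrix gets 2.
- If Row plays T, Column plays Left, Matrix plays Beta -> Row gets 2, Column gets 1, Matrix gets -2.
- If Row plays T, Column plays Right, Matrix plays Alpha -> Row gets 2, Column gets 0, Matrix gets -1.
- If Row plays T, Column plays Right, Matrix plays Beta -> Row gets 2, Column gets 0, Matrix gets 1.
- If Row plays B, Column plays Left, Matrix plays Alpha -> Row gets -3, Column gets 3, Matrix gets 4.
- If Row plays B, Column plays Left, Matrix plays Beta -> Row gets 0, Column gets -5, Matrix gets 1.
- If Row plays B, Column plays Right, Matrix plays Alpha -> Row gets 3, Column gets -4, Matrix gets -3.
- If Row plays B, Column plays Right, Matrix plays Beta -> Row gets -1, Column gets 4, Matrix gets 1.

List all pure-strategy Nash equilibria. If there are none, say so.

Row against (Left, Alpha): payoffs 3, -3 → best response T.
Row against (Left, Beta): payoffs 2, 0 → best response T.
Row against (Right, Alpha): payoffs 2, 3 → best response B.
Row against (Right, Beta): payoffs 2, -1 → best response T.
Column against (T, Alpha): payoffs -2, 0 → best response Right.
Column against (T, Beta): payoffs 1, 0 → best response Left.
Column against (B, Alpha): payoffs 3, -4 → best response Left.
Column against (B, Beta): payoffs -5, 4 → best response Right.
Matrix against (T, Left): payoffs 2, -2 → best response Alpha.
Matrix against (T, Right): payoffs -1, 1 → best response Beta.
Matrix against (B, Left): payoffs 4, 1 → best response Alpha.
Matrix against (B, Right): payoffs -3, 1 → best response Beta.
No profile is a mutual best response for all players.

No pure-strategy Nash equilibrium.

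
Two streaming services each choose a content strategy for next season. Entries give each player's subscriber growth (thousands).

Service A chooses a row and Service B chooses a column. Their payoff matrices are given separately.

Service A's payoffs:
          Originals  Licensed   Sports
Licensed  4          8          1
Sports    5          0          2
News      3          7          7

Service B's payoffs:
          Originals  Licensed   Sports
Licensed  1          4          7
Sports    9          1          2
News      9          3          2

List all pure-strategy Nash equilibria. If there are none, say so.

The unique pure-strategy Nash equilibrium is (Sports, Originals).

Service A against Originals: payoffs 4, 5, 3 → best response Sports.
Service A against Licensed: payoffs 8, 0, 7 → best response Licensed.
Service A against Sports: payoffs 1, 2, 7 → best response News.
Service B against Licensed: payoffs 1, 4, 7 → best response Sports.
Service B against Sports: payoffs 9, 1, 2 → best response Originals.
Service B against News: payoffs 9, 3, 2 → best response Originals.
Mutual best responses: (Sports, Originals).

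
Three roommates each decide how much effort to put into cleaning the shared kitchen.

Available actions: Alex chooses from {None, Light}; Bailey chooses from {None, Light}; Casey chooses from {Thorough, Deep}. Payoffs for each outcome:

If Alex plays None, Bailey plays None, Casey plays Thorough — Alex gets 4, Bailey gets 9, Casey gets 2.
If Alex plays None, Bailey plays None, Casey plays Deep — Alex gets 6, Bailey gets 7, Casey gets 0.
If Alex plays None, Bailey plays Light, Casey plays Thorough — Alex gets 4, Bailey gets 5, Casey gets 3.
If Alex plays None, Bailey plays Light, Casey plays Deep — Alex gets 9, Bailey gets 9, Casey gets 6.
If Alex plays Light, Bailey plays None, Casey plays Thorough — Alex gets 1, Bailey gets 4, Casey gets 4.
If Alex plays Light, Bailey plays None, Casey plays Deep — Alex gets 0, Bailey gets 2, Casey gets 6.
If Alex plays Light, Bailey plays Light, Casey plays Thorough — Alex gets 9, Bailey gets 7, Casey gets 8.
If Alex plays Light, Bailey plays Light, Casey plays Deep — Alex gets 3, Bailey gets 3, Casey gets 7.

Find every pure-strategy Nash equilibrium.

Pure-strategy Nash equilibria: (None, None, Thorough) and (None, Light, Deep) and (Light, Light, Thorough)

Mark each player's best response to every combination of opponents' strategies; a profile where every player is best-responding is a pure Nash equilibrium.
Alex against (None, Thorough): payoffs 4, 1 → best response None.
Alex against (None, Deep): payoffs 6, 0 → best response None.
Alex against (Light, Thorough): payoffs 4, 9 → best response Light.
Alex against (Light, Deep): payoffs 9, 3 → best response None.
Bailey against (None, Thorough): payoffs 9, 5 → best response None.
Bailey against (None, Deep): payoffs 7, 9 → best response Light.
Bailey against (Light, Thorough): payoffs 4, 7 → best response Light.
Bailey against (Light, Deep): payoffs 2, 3 → best response Light.
Casey against (None, None): payoffs 2, 0 → best response Thorough.
Casey against (None, Light): payoffs 3, 6 → best response Deep.
Casey against (Light, None): payoffs 4, 6 → best response Deep.
Casey against (Light, Light): payoffs 8, 7 → best response Thorough.
Mutual best responses: (None, None, Thorough); (None, Light, Deep); (Light, Light, Thorough).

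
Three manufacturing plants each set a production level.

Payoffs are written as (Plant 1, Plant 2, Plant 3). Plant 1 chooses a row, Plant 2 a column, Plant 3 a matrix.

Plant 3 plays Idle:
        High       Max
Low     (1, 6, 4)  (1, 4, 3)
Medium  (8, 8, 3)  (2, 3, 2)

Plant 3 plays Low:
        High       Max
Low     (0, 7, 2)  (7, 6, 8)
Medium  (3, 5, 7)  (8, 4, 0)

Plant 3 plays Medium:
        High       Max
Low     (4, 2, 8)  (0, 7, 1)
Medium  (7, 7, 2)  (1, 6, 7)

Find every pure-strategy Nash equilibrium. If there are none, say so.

Plant 1 against (High, Idle): payoffs 1, 8 → best response Medium.
Plant 1 against (High, Low): payoffs 0, 3 → best response Medium.
Plant 1 against (High, Medium): payoffs 4, 7 → best response Medium.
Plant 1 against (Max, Idle): payoffs 1, 2 → best response Medium.
Plant 1 against (Max, Low): payoffs 7, 8 → best response Medium.
Plant 1 against (Max, Medium): payoffs 0, 1 → best response Medium.
Plant 2 against (Low, Idle): payoffs 6, 4 → best response High.
Plant 2 against (Low, Low): payoffs 7, 6 → best response High.
Plant 2 against (Low, Medium): payoffs 2, 7 → best response Max.
Plant 2 against (Medium, Idle): payoffs 8, 3 → best response High.
Plant 2 against (Medium, Low): payoffs 5, 4 → best response High.
Plant 2 against (Medium, Medium): payoffs 7, 6 → best response High.
Plant 3 against (Low, High): payoffs 4, 2, 8 → best response Medium.
Plant 3 against (Low, Max): payoffs 3, 8, 1 → best response Low.
Plant 3 against (Medium, High): payoffs 3, 7, 2 → best response Low.
Plant 3 against (Medium, Max): payoffs 2, 0, 7 → best response Medium.
Mutual best responses: (Medium, High, Low).

Pure NE: (Medium, High, Low)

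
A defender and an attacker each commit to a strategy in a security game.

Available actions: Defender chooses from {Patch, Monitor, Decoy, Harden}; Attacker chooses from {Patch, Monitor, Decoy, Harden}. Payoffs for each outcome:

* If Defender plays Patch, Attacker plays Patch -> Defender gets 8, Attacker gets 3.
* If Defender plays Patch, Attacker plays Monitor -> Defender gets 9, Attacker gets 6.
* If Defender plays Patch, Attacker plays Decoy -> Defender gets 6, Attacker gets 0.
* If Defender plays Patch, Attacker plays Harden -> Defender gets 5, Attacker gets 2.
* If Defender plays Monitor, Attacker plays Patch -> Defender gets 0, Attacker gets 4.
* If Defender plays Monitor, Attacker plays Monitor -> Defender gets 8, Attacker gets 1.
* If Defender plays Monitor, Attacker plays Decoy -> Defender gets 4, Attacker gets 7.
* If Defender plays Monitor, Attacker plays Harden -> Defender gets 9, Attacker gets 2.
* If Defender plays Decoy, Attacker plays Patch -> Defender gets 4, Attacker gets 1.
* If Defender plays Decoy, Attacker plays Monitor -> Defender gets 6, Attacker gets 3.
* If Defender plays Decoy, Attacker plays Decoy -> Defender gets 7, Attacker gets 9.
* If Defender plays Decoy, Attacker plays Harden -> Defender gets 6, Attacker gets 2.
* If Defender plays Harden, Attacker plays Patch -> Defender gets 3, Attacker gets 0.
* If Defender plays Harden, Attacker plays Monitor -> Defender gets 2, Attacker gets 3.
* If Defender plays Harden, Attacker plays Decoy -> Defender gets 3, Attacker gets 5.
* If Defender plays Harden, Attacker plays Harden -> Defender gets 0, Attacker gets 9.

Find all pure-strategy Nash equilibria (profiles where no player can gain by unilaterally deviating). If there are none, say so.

(Patch, Patch): Attacker can switch to Monitor (3 → 6). Not NE.
(Patch, Monitor): Defender gets 9, best alternative 8; Attacker gets 6, best alternative 3. No profitable deviation — NE.
(Patch, Decoy): Defender can switch to Decoy (6 → 7). Not NE.
(Patch, Harden): Defender can switch to Monitor (5 → 9). Not NE.
(Monitor, Patch): Defender can switch to Patch (0 → 8). Not NE.
(Monitor, Monitor): Defender can switch to Patch (8 → 9). Not NE.
(Monitor, Decoy): Defender can switch to Patch (4 → 6). Not NE.
(Monitor, Harden): Attacker can switch to Patch (2 → 4). Not NE.
(Decoy, Patch): Defender can switch to Patch (4 → 8). Not NE.
(Decoy, Decoy): Defender gets 7, best alternative 6; Attacker gets 9, best alternative 3. No profitable deviation — NE.
(The remaining 6 profiles each have a profitable deviation by the same check.)

The pure Nash equilibria are (Patch, Monitor); (Decoy, Decoy).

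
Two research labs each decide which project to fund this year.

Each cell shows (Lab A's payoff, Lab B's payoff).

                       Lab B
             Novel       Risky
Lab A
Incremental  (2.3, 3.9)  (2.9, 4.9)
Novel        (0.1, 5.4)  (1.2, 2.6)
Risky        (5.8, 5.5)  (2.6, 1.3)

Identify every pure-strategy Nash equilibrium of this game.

The pure Nash equilibria are (Incremental, Risky), (Risky, Novel).

Mark each player's best response to every combination of opponents' strategies; a profile where every player is best-responding is a pure Nash equilibrium.
Lab A against Novel: payoffs 2.3, 0.1, 5.8 → best response Risky.
Lab A against Risky: payoffs 2.9, 1.2, 2.6 → best response Incremental.
Lab B against Incremental: payoffs 3.9, 4.9 → best response Risky.
Lab B against Novel: payoffs 5.4, 2.6 → best response Novel.
Lab B against Risky: payoffs 5.5, 1.3 → best response Novel.
Mutual best responses: (Incremental, Risky); (Risky, Novel).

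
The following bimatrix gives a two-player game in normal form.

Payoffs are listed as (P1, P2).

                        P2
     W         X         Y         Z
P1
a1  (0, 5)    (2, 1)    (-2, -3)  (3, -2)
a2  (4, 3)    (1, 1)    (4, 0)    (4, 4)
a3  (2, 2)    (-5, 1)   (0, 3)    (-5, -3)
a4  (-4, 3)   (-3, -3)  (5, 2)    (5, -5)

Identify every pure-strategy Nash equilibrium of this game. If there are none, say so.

This game has no pure Nash equilibrium.

P1 against W: payoffs 0, 4, 2, -4 → best response a2.
P1 against X: payoffs 2, 1, -5, -3 → best response a1.
P1 against Y: payoffs -2, 4, 0, 5 → best response a4.
P1 against Z: payoffs 3, 4, -5, 5 → best response a4.
P2 against a1: payoffs 5, 1, -3, -2 → best response W.
P2 against a2: payoffs 3, 1, 0, 4 → best response Z.
P2 against a3: payoffs 2, 1, 3, -3 → best response Y.
P2 against a4: payoffs 3, -3, 2, -5 → best response W.
No profile is a mutual best response for all players.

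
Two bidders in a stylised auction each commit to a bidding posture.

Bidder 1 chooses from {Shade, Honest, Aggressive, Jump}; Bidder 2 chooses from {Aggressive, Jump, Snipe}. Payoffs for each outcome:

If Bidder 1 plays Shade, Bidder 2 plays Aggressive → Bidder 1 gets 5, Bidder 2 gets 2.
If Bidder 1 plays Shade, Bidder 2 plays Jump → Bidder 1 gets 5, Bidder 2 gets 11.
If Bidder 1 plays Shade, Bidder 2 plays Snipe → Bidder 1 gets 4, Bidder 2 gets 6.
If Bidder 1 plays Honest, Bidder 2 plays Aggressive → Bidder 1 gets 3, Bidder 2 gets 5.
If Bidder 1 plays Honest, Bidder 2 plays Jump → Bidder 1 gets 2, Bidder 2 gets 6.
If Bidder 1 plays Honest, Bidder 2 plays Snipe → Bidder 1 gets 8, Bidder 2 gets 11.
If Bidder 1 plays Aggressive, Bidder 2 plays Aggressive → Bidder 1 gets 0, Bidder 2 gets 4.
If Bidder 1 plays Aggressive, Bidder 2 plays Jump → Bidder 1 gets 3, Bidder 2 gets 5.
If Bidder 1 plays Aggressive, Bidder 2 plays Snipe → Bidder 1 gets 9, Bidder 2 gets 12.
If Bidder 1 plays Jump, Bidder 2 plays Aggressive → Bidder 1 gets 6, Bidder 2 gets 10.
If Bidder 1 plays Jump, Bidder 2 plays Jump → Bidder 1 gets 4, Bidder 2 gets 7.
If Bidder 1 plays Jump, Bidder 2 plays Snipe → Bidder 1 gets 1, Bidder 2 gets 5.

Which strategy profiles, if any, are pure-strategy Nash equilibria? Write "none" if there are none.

Bidder 1 against Aggressive: payoffs 5, 3, 0, 6 → best response Jump.
Bidder 1 against Jump: payoffs 5, 2, 3, 4 → best response Shade.
Bidder 1 against Snipe: payoffs 4, 8, 9, 1 → best response Aggressive.
Bidder 2 against Shade: payoffs 2, 11, 6 → best response Jump.
Bidder 2 against Honest: payoffs 5, 6, 11 → best response Snipe.
Bidder 2 against Aggressive: payoffs 4, 5, 12 → best response Snipe.
Bidder 2 against Jump: payoffs 10, 7, 5 → best response Aggressive.
Mutual best responses: (Shade, Jump); (Aggressive, Snipe); (Jump, Aggressive).

Pure-strategy Nash equilibria: (Shade, Jump); (Aggressive, Snipe); (Jump, Aggressive)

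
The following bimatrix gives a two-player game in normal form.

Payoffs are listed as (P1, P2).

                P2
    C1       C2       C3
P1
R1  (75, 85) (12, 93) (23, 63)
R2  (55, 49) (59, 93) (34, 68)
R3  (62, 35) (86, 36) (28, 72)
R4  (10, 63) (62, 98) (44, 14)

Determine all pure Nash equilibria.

There is no pure-strategy Nash equilibrium.

P1 against C1: payoffs 75, 55, 62, 10 → best response R1.
P1 against C2: payoffs 12, 59, 86, 62 → best response R3.
P1 against C3: payoffs 23, 34, 28, 44 → best response R4.
P2 against R1: payoffs 85, 93, 63 → best response C2.
P2 against R2: payoffs 49, 93, 68 → best response C2.
P2 against R3: payoffs 35, 36, 72 → best response C3.
P2 against R4: payoffs 63, 98, 14 → best response C2.
No profile is a mutual best response for all players.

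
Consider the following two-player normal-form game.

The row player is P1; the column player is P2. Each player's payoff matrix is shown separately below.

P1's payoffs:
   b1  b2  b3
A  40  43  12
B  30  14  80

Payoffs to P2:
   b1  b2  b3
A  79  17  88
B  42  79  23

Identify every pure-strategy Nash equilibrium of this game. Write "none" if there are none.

This game has no pure Nash equilibrium.

(A, b1): P2 can switch to b3 (79 → 88). Not NE.
(A, b2): P2 can switch to b1 (17 → 79). Not NE.
(A, b3): P1 can switch to B (12 → 80). Not NE.
(B, b1): P1 can switch to A (30 → 40). Not NE.
(B, b2): P1 can switch to A (14 → 43). Not NE.
(B, b3): P2 can switch to b1 (23 → 42). Not NE.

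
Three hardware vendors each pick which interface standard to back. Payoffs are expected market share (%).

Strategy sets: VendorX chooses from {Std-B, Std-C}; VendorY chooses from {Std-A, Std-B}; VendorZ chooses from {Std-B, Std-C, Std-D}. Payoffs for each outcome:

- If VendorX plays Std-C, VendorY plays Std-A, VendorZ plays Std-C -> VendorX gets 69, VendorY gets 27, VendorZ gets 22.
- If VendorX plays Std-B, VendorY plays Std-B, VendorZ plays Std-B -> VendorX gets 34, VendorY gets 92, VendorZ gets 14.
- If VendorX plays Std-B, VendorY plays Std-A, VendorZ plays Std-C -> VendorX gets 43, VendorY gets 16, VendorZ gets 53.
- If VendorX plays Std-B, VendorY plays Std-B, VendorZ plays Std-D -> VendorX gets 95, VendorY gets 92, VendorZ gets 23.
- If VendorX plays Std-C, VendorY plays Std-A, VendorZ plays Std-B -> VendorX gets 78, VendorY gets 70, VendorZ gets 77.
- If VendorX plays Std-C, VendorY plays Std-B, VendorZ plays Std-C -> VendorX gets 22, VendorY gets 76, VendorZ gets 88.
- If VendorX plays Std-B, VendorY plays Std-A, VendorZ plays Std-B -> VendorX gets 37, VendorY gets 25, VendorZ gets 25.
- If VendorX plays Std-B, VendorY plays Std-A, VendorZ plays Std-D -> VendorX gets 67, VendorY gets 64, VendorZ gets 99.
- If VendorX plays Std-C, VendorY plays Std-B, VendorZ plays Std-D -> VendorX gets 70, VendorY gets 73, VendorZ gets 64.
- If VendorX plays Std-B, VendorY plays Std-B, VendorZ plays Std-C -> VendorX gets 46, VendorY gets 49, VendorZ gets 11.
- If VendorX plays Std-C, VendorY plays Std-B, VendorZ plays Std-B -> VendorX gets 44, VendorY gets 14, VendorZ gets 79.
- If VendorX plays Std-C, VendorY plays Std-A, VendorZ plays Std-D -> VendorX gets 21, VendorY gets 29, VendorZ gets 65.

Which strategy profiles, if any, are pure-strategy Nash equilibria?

VendorX against (Std-A, Std-B): payoffs 37, 78 → best response Std-C.
VendorX against (Std-A, Std-C): payoffs 43, 69 → best response Std-C.
VendorX against (Std-A, Std-D): payoffs 67, 21 → best response Std-B.
VendorX against (Std-B, Std-B): payoffs 34, 44 → best response Std-C.
VendorX against (Std-B, Std-C): payoffs 46, 22 → best response Std-B.
VendorX against (Std-B, Std-D): payoffs 95, 70 → best response Std-B.
VendorY against (Std-B, Std-B): payoffs 25, 92 → best response Std-B.
VendorY against (Std-B, Std-C): payoffs 16, 49 → best response Std-B.
VendorY against (Std-B, Std-D): payoffs 64, 92 → best response Std-B.
VendorY against (Std-C, Std-B): payoffs 70, 14 → best response Std-A.
VendorY against (Std-C, Std-C): payoffs 27, 76 → best response Std-B.
VendorY against (Std-C, Std-D): payoffs 29, 73 → best response Std-B.
VendorZ against (Std-B, Std-A): payoffs 25, 53, 99 → best response Std-D.
VendorZ against (Std-B, Std-B): payoffs 14, 11, 23 → best response Std-D.
VendorZ against (Std-C, Std-A): payoffs 77, 22, 65 → best response Std-B.
VendorZ against (Std-C, Std-B): payoffs 79, 88, 64 → best response Std-C.
Mutual best responses: (Std-B, Std-B, Std-D); (Std-C, Std-A, Std-B).

Pure-strategy Nash equilibria: (Std-B, Std-B, Std-D), (Std-C, Std-A, Std-B)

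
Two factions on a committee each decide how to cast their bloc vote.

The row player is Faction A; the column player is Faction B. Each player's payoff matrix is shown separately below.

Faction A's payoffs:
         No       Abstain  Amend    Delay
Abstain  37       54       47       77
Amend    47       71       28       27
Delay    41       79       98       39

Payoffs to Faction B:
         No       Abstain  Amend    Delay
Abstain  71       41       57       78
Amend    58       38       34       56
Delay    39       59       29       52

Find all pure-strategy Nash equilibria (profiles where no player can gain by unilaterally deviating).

For each player, find the best response to each opponent profile; mutual best responses are the pure NE.
Faction A against No: payoffs 37, 47, 41 → best response Amend.
Faction A against Abstain: payoffs 54, 71, 79 → best response Delay.
Faction A against Amend: payoffs 47, 28, 98 → best response Delay.
Faction A against Delay: payoffs 77, 27, 39 → best response Abstain.
Faction B against Abstain: payoffs 71, 41, 57, 78 → best response Delay.
Faction B against Amend: payoffs 58, 38, 34, 56 → best response No.
Faction B against Delay: payoffs 39, 59, 29, 52 → best response Abstain.
Mutual best responses: (Abstain, Delay); (Amend, No); (Delay, Abstain).

Pure-strategy Nash equilibria: (Abstain, Delay) and (Amend, No) and (Delay, Abstain)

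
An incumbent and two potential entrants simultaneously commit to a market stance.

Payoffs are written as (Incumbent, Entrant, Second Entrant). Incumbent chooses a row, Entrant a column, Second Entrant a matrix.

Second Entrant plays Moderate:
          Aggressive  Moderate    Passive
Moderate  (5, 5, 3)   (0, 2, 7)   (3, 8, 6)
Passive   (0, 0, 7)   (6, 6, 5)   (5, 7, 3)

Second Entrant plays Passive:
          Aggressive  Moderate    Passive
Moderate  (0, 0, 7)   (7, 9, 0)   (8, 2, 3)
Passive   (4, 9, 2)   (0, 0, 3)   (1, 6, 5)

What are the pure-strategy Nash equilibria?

none

Incumbent against (Aggressive, Moderate): payoffs 5, 0 → best response Moderate.
Incumbent against (Aggressive, Passive): payoffs 0, 4 → best response Passive.
Incumbent against (Moderate, Moderate): payoffs 0, 6 → best response Passive.
Incumbent against (Moderate, Passive): payoffs 7, 0 → best response Moderate.
Incumbent against (Passive, Moderate): payoffs 3, 5 → best response Passive.
Incumbent against (Passive, Passive): payoffs 8, 1 → best response Moderate.
Entrant against (Moderate, Moderate): payoffs 5, 2, 8 → best response Passive.
Entrant against (Moderate, Passive): payoffs 0, 9, 2 → best response Moderate.
Entrant against (Passive, Moderate): payoffs 0, 6, 7 → best response Passive.
Entrant against (Passive, Passive): payoffs 9, 0, 6 → best response Aggressive.
Second Entrant against (Moderate, Aggressive): payoffs 3, 7 → best response Passive.
Second Entrant against (Moderate, Moderate): payoffs 7, 0 → best response Moderate.
Second Entrant against (Moderate, Passive): payoffs 6, 3 → best response Moderate.
Second Entrant against (Passive, Aggressive): payoffs 7, 2 → best response Moderate.
Second Entrant against (Passive, Moderate): payoffs 5, 3 → best response Moderate.
Second Entrant against (Passive, Passive): payoffs 3, 5 → best response Passive.
No profile is a mutual best response for all players.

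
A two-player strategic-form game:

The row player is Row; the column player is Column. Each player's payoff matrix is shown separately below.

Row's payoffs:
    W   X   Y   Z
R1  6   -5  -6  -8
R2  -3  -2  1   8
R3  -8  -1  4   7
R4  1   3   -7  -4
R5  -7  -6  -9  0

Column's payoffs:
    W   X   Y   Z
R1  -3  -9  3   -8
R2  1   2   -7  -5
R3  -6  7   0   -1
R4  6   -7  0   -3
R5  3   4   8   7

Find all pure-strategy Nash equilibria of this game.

No pure-strategy Nash equilibrium.

(R1, W): Column can switch to Y (-3 → 3). Not NE.
(R1, X): Row can switch to R2 (-5 → -2). Not NE.
(R1, Y): Row can switch to R2 (-6 → 1). Not NE.
(R1, Z): Row can switch to R2 (-8 → 8). Not NE.
(R2, W): Row can switch to R1 (-3 → 6). Not NE.
(R2, X): Row can switch to R3 (-2 → -1). Not NE.
(R2, Y): Row can switch to R3 (1 → 4). Not NE.
(R2, Z): Column can switch to W (-5 → 1). Not NE.
(R3, W): Row can switch to R1 (-8 → 6). Not NE.
(R3, X): Row can switch to R4 (-1 → 3). Not NE.
(The remaining 10 profiles each have a profitable deviation by the same check.)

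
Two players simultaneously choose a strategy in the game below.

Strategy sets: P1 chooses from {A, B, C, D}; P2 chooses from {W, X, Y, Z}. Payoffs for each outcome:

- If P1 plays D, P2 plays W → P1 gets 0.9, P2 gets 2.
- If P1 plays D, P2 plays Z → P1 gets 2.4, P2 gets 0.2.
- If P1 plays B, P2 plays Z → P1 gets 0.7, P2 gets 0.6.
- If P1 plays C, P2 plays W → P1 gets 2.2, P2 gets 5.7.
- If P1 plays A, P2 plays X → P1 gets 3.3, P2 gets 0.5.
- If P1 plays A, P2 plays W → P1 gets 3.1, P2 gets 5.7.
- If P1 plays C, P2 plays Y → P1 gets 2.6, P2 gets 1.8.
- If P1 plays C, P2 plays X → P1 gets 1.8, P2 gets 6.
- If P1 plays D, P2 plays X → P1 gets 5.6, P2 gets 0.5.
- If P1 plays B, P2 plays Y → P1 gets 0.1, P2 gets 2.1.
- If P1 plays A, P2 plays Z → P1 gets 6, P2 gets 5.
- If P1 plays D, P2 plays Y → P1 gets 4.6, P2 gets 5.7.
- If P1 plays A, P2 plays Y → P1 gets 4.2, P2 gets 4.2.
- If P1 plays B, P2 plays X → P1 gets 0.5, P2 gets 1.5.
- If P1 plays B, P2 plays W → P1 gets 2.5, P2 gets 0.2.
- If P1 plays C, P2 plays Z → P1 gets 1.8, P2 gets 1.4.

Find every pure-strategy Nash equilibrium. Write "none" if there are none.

(A, W); (D, Y)

(A, W): P1 gets 3.1, best alternative 2.5; P2 gets 5.7, best alternative 5. No profitable deviation — NE.
(A, X): P1 can switch to D (3.3 → 5.6). Not NE.
(A, Y): P1 can switch to D (4.2 → 4.6). Not NE.
(A, Z): P2 can switch to W (5 → 5.7). Not NE.
(B, W): P1 can switch to A (2.5 → 3.1). Not NE.
(B, X): P1 can switch to A (0.5 → 3.3). Not NE.
(B, Y): P1 can switch to A (0.1 → 4.2). Not NE.
(B, Z): P1 can switch to A (0.7 → 6). Not NE.
(C, W): P1 can switch to A (2.2 → 3.1). Not NE.
(C, X): P1 can switch to A (1.8 → 3.3). Not NE.
(C, Y): P1 can switch to A (2.6 → 4.2). Not NE.
(D, Y): P1 gets 4.6, best alternative 4.2; P2 gets 5.7, best alternative 2. No profitable deviation — NE.
(The remaining 4 profiles each have a profitable deviation by the same check.)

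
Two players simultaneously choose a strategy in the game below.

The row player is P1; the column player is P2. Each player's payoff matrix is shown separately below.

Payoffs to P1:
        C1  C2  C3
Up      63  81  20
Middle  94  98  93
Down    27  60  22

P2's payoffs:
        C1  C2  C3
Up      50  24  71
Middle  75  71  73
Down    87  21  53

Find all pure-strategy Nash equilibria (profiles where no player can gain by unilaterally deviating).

Pure NE: (Middle, C1)

P1 against C1: payoffs 63, 94, 27 → best response Middle.
P1 against C2: payoffs 81, 98, 60 → best response Middle.
P1 against C3: payoffs 20, 93, 22 → best response Middle.
P2 against Up: payoffs 50, 24, 71 → best response C3.
P2 against Middle: payoffs 75, 71, 73 → best response C1.
P2 against Down: payoffs 87, 21, 53 → best response C1.
Mutual best responses: (Middle, C1).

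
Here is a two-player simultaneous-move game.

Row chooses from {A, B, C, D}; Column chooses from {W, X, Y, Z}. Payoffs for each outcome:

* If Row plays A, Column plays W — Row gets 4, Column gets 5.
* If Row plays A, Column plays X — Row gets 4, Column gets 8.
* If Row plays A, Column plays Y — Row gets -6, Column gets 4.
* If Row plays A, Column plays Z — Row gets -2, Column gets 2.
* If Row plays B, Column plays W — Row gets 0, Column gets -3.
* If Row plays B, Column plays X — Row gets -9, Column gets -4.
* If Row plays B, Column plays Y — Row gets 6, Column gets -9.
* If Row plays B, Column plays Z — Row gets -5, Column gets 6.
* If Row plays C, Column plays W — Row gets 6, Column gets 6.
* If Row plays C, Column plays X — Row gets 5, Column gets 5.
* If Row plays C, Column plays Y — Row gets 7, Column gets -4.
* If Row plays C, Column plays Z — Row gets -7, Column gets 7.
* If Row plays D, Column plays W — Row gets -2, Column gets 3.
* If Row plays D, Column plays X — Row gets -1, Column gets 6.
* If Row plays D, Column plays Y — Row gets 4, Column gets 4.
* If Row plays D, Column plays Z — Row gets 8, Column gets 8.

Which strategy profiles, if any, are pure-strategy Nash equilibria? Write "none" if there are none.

The unique pure-strategy Nash equilibrium is (D, Z).

For each player, find the best response to each opponent profile; mutual best responses are the pure NE.
Row against W: payoffs 4, 0, 6, -2 → best response C.
Row against X: payoffs 4, -9, 5, -1 → best response C.
Row against Y: payoffs -6, 6, 7, 4 → best response C.
Row against Z: payoffs -2, -5, -7, 8 → best response D.
Column against A: payoffs 5, 8, 4, 2 → best response X.
Column against B: payoffs -3, -4, -9, 6 → best response Z.
Column against C: payoffs 6, 5, -4, 7 → best response Z.
Column against D: payoffs 3, 6, 4, 8 → best response Z.
Mutual best responses: (D, Z).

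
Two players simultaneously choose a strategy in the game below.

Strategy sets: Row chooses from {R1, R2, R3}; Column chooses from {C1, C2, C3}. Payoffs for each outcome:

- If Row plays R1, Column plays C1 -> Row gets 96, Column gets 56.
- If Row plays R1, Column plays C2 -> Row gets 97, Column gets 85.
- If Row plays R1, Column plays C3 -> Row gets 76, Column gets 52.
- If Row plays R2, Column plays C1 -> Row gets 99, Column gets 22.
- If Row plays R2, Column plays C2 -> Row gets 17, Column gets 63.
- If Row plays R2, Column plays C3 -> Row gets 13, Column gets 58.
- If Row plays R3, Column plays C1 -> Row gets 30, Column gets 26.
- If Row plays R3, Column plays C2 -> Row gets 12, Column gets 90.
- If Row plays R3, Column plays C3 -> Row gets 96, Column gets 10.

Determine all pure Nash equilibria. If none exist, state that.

Check each profile: it is a Nash equilibrium iff no player can strictly gain by switching unilaterally.
(R1, C1): Row can switch to R2 (96 → 99). Not NE.
(R1, C2): Row gets 97, best alternative 17; Column gets 85, best alternative 56. No profitable deviation — NE.
(R1, C3): Row can switch to R3 (76 → 96). Not NE.
(R2, C1): Column can switch to C2 (22 → 63). Not NE.
(R2, C2): Row can switch to R1 (17 → 97). Not NE.
(R2, C3): Row can switch to R1 (13 → 76). Not NE.
(R3, C1): Row can switch to R1 (30 → 96). Not NE.
(The remaining 2 profiles each have a profitable deviation by the same check.)

The unique pure-strategy Nash equilibrium is (R1, C2).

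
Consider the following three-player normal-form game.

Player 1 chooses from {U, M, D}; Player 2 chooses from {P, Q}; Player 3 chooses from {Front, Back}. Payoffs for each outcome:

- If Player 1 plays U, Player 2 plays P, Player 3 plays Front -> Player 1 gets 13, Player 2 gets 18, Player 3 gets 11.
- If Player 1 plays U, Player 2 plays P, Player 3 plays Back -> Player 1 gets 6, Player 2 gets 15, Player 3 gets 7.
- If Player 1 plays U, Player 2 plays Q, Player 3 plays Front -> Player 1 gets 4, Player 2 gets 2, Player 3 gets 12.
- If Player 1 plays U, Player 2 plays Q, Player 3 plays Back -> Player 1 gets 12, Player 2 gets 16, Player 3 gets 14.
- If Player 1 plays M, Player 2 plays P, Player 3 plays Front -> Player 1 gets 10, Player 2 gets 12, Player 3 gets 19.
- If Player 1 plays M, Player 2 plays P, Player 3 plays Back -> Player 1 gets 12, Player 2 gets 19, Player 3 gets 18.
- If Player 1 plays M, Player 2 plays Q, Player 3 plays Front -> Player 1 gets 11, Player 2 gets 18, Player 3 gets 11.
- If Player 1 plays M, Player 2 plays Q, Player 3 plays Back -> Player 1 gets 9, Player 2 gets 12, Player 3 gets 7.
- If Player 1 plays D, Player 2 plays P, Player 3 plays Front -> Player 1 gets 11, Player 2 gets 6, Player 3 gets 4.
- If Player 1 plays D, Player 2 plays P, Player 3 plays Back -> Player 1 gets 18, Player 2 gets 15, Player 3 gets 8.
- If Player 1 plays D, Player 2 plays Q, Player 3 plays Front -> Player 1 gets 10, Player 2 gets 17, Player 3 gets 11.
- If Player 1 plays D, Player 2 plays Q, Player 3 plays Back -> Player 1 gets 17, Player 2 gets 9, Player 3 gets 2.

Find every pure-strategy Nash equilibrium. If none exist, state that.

(U, P, Front): Player 1 gets 13, best alternative 11; Player 2 gets 18, best alternative 2; Player 3 gets 11, best alternative 7. No profitable deviation — NE.
(U, P, Back): Player 1 can switch to M (6 → 12). Not NE.
(U, Q, Front): Player 1 can switch to M (4 → 11). Not NE.
(U, Q, Back): Player 1 can switch to D (12 → 17). Not NE.
(M, P, Front): Player 1 can switch to U (10 → 13). Not NE.
(M, P, Back): Player 1 can switch to D (12 → 18). Not NE.
(M, Q, Front): Player 1 gets 11, best alternative 10; Player 2 gets 18, best alternative 12; Player 3 gets 11, best alternative 7. No profitable deviation — NE.
(M, Q, Back): Player 1 can switch to U (9 → 12). Not NE.
(D, P, Front): Player 1 can switch to U (11 → 13). Not NE.
(D, P, Back): Player 1 gets 18, best alternative 12; Player 2 gets 15, best alternative 9; Player 3 gets 8, best alternative 4. No profitable deviation — NE.
(D, Q, Front): Player 1 can switch to M (10 → 11). Not NE.
(The remaining 1 profile has a profitable deviation by the same check.)

Pure-strategy Nash equilibria: (U, P, Front); (M, Q, Front); (D, P, Back)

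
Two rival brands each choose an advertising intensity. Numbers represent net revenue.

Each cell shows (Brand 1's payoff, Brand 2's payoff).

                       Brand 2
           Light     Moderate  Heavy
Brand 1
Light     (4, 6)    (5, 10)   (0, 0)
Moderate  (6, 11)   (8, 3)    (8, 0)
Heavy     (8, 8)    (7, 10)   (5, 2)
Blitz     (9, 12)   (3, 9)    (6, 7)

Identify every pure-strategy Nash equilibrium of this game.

The unique pure-strategy Nash equilibrium is (Blitz, Light).

(Light, Light): Brand 1 can switch to Moderate (4 → 6). Not NE.
(Light, Moderate): Brand 1 can switch to Moderate (5 → 8). Not NE.
(Light, Heavy): Brand 1 can switch to Moderate (0 → 8). Not NE.
(Moderate, Light): Brand 1 can switch to Heavy (6 → 8). Not NE.
(Moderate, Moderate): Brand 2 can switch to Light (3 → 11). Not NE.
(Moderate, Heavy): Brand 2 can switch to Light (0 → 11). Not NE.
(Heavy, Light): Brand 1 can switch to Blitz (8 → 9). Not NE.
(Heavy, Moderate): Brand 1 can switch to Moderate (7 → 8). Not NE.
(Heavy, Heavy): Brand 1 can switch to Moderate (5 → 8). Not NE.
(Blitz, Light): Brand 1 gets 9, best alternative 8; Brand 2 gets 12, best alternative 9. No profitable deviation — NE.
(Blitz, Moderate): Brand 1 can switch to Light (3 → 5). Not NE.
(The remaining 1 profile has a profitable deviation by the same check.)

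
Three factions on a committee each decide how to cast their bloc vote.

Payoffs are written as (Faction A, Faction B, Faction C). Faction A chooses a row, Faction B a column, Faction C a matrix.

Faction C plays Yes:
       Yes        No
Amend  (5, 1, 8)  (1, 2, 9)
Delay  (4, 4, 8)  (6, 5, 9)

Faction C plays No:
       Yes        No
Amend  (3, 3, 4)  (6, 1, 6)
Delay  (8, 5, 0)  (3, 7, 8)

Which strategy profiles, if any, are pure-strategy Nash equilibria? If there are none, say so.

Pure NE: (Delay, No, Yes)

For each strategy profile, look for a profitable unilateral deviation.
(Amend, Yes, Yes): Faction B can switch to No (1 → 2). Not NE.
(Amend, Yes, No): Faction A can switch to Delay (3 → 8). Not NE.
(Amend, No, Yes): Faction A can switch to Delay (1 → 6). Not NE.
(Amend, No, No): Faction B can switch to Yes (1 → 3). Not NE.
(Delay, Yes, Yes): Faction A can switch to Amend (4 → 5). Not NE.
(Delay, Yes, No): Faction B can switch to No (5 → 7). Not NE.
(Delay, No, Yes): Faction A gets 6, best alternative 1; Faction B gets 5, best alternative 4; Faction C gets 9, best alternative 8. No profitable deviation — NE.
(Delay, No, No): Faction A can switch to Amend (3 → 6). Not NE.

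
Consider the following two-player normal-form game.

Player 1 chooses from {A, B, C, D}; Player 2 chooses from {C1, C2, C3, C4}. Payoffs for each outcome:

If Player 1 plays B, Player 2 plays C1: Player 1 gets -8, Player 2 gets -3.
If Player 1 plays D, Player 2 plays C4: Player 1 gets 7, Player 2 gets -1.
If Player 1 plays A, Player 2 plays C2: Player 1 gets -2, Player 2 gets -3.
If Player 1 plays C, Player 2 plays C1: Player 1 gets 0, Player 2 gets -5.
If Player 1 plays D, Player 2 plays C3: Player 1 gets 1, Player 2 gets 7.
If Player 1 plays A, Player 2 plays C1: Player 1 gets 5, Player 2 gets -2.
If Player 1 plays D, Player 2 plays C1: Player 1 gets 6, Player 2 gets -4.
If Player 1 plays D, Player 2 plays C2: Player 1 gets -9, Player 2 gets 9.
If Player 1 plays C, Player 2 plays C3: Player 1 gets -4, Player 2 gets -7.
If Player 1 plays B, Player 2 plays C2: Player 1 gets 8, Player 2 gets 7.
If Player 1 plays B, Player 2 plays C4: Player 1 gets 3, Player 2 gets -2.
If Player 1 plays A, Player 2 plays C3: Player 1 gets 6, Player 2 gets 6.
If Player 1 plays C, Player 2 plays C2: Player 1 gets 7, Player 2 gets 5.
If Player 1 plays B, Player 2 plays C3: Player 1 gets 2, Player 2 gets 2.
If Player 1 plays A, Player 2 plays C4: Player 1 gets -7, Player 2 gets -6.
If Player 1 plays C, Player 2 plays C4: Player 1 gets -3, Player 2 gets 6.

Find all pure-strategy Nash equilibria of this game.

The pure Nash equilibria are (A, C3); (B, C2).

(A, C1): Player 1 can switch to D (5 → 6). Not NE.
(A, C2): Player 1 can switch to B (-2 → 8). Not NE.
(A, C3): Player 1 gets 6, best alternative 2; Player 2 gets 6, best alternative -2. No profitable deviation — NE.
(A, C4): Player 1 can switch to B (-7 → 3). Not NE.
(B, C1): Player 1 can switch to A (-8 → 5). Not NE.
(B, C2): Player 1 gets 8, best alternative 7; Player 2 gets 7, best alternative 2. No profitable deviation — NE.
(B, C3): Player 1 can switch to A (2 → 6). Not NE.
(B, C4): Player 1 can switch to D (3 → 7). Not NE.
(C, C1): Player 1 can switch to A (0 → 5). Not NE.
(C, C2): Player 1 can switch to B (7 → 8). Not NE.
(The remaining 6 profiles each have a profitable deviation by the same check.)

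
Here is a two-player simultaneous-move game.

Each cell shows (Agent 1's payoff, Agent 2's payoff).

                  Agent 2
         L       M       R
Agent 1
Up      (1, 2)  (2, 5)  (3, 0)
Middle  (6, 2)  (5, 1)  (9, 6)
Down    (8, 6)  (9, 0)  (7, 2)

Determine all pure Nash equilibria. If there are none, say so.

For each strategy profile, look for a profitable unilateral deviation.
(Up, L): Agent 1 can switch to Middle (1 → 6). Not NE.
(Up, M): Agent 1 can switch to Middle (2 → 5). Not NE.
(Up, R): Agent 1 can switch to Middle (3 → 9). Not NE.
(Middle, L): Agent 1 can switch to Down (6 → 8). Not NE.
(Middle, M): Agent 1 can switch to Down (5 → 9). Not NE.
(Middle, R): Agent 1 gets 9, best alternative 7; Agent 2 gets 6, best alternative 2. No profitable deviation — NE.
(Down, L): Agent 1 gets 8, best alternative 6; Agent 2 gets 6, best alternative 2. No profitable deviation — NE.
(Down, M): Agent 2 can switch to L (0 → 6). Not NE.
(Down, R): Agent 1 can switch to Middle (7 → 9). Not NE.

The pure Nash equilibria are (Middle, R), (Down, L).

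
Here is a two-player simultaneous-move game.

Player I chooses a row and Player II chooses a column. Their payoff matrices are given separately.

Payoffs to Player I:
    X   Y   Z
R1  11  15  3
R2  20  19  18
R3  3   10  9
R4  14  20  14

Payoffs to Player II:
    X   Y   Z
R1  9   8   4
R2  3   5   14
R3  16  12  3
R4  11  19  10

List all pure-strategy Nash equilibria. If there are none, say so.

The pure Nash equilibria are (R2, Z); (R4, Y).

(R1, X): Player I can switch to R2 (11 → 20). Not NE.
(R1, Y): Player I can switch to R2 (15 → 19). Not NE.
(R1, Z): Player I can switch to R2 (3 → 18). Not NE.
(R2, X): Player II can switch to Y (3 → 5). Not NE.
(R2, Y): Player I can switch to R4 (19 → 20). Not NE.
(R2, Z): Player I gets 18, best alternative 14; Player II gets 14, best alternative 5. No profitable deviation — NE.
(R3, X): Player I can switch to R1 (3 → 11). Not NE.
(R3, Y): Player I can switch to R1 (10 → 15). Not NE.
(R3, Z): Player I can switch to R2 (9 → 18). Not NE.
(R4, X): Player I can switch to R2 (14 → 20). Not NE.
(R4, Y): Player I gets 20, best alternative 19; Player II gets 19, best alternative 11. No profitable deviation — NE.
(R4, Z): Player I can switch to R2 (14 → 18). Not NE.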